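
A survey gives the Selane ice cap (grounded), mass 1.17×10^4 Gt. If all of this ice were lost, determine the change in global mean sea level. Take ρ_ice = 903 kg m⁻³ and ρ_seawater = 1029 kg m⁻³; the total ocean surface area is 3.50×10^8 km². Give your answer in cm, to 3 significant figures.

≈ 3.25 cm

Selane: 1.17×10^4 Gt = 1.170×10^16 kg; dividing by ρ_w = 1029 kg m⁻³ gives 1.137×10^13 m³ of water.
Spread over 3.50×10^14 m² of ocean, Δh = 1.137×10^13 / 3.50×10^14 = 0.0325 m = 3.25 cm.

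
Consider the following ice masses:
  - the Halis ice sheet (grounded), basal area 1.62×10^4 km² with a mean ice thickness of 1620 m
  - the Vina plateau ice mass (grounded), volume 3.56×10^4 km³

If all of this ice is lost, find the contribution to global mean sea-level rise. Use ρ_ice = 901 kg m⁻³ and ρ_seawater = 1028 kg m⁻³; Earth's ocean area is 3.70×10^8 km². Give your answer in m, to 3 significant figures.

Halis: ice volume = 1.62×10^4 km² × 1620 m = 2.624×10^4 km³; 2.624×10^4 × (901/1028) = 2.300×10^4 km³ of water.
Vina: 3.56×10^4 km³ × (901/1028) = 3.120×10^4 km³ of water.
Total added water ≈ 5.420×10^13 m³ over 3.70×10^14 m² → Δh = 0.146 m.

≈ 0.146 m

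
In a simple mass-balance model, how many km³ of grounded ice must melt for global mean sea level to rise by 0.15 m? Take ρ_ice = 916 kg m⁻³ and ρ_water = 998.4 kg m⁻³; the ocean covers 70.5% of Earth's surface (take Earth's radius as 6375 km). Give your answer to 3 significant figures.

Required water volume = Δh × A = 0.15 m × 3.60×10^14 m² = 5.401×10^13 m³ = 5.401×10^4 km³.
Ice volume = water volume × ρ_w/ρ_ice = 5.401×10^4 × 998.4/916 = 5.89×10^4 km³.

≈ 5.89×10^4 km³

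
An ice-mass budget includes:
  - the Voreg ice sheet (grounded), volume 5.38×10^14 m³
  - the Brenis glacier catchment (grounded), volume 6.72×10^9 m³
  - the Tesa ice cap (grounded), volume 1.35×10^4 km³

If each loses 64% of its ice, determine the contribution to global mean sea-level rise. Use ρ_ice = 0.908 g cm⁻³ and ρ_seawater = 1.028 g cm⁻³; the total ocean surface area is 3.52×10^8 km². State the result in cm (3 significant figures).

Voreg: 0.64 × 5.38×10^14 m³ × (908/1028) = 3.041×10^14 m³ of water.
Brenis: 0.64 × 6.72×10^9 m³ × (908/1028) = 3.799×10^9 m³ of water.
Tesa: 0.64 × 1.35×10^4 km³ × (908/1028) = 7631 km³ of water.
Total added water ≈ 3.118×10^14 m³ over 3.52×10^14 m² → Δh = 0.886 m = 88.6 cm.

≈ 88.6 cm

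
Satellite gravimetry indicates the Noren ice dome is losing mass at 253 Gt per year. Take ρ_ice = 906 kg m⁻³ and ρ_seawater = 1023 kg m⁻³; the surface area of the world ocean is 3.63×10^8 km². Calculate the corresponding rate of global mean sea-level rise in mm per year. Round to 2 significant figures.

≈ 0.68 mm/yr

ρ_w = 1023 kg m⁻³. Annual water volume added = 253 Gt / ρ_w = 2.530×10^14 kg / 1023 kg m⁻³ = 2.473×10^11 m³.
Δh per year = 2.473×10^11 / 3.63×10^14 = 6.81×10^-4 m = 0.68 mm.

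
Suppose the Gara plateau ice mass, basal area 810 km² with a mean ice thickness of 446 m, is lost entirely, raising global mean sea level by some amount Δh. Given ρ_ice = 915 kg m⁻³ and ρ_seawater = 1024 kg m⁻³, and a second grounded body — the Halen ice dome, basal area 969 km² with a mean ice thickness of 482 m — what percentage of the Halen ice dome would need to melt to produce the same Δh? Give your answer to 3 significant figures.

Equal sea-level rise means equal mass of meltwater, i.e. equal mass of ice lost.
Ice mass of Gara: 3.306×10^14 kg; ice mass of Halen: 4.274×10^14 kg.
Fraction required = 3.306×10^14 / 4.274×10^14 = 0.773 → 77.3 %.

≈ 77.3 %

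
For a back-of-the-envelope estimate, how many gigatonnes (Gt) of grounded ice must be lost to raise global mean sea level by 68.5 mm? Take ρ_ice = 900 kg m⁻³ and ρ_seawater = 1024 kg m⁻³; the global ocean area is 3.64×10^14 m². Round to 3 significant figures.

≈ 2.55×10^4 Gt

Required water volume = Δh × A = 0.0685 m × 3.64×10^14 m² = 2.493×10^13 m³.
ρ_w = 1024 kg m⁻³, so the mass of water = 2.493×10^13 m³ × 1024 kg m⁻³ = 2.553×10^16 kg = 2.55×10^4 Gt (and the same mass of ice, by conservation).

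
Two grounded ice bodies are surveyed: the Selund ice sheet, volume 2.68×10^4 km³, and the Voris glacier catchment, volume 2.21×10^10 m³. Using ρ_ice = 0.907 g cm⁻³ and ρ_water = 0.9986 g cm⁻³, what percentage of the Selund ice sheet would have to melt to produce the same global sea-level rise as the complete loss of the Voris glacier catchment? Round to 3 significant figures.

≈ 0.0825 %

Equal sea-level rise means equal mass of meltwater, i.e. equal mass of ice lost.
Ice mass of Voris: 2.004×10^13 kg; ice mass of Selund: 2.431×10^16 kg.
Fraction required = 2.004×10^13 / 2.431×10^16 = 8.25×10^-4 → 0.0825 %.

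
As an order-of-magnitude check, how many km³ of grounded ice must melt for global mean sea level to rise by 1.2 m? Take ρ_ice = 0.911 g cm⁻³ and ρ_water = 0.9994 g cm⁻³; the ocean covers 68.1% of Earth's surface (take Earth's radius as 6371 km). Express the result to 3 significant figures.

Required water volume = Δh × A = 1.2 m × 3.47×10^14 m² = 4.168×10^14 m³ = 4.168×10^5 km³.
Ice volume = water volume × ρ_w/ρ_ice = 4.168×10^5 × 999.4/911 = 4.57×10^5 km³.

≈ 4.57×10^5 km³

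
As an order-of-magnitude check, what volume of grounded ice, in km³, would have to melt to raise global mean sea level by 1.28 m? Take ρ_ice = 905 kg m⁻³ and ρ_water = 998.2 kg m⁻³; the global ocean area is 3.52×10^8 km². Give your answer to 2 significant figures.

≈ 5.0×10^5 km³

Required water volume = Δh × A = 1.28 m × 3.52×10^14 m² = 4.506×10^14 m³ = 4.506×10^5 km³.
Ice volume = water volume × ρ_w/ρ_ice = 4.506×10^5 × 998.2/905 = 5.0×10^5 km³.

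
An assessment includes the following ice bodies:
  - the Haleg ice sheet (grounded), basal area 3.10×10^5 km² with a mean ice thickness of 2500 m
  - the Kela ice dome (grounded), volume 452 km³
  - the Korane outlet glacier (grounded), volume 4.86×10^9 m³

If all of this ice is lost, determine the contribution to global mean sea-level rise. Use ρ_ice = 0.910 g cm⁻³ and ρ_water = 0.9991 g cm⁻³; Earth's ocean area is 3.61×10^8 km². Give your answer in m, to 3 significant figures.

Haleg: ice volume = 3.10×10^5 km² × 2500 m = 7.750×10^5 km³; 7.750×10^5 × (910/999.1) = 7.059×10^5 km³ of water.
Kela: 452 km³ × (910/999.1) = 411.7 km³ of water.
Korane: 4.86×10^9 m³ × (910/999.1) = 4.427×10^9 m³ of water.
Total added water ≈ 7.063×10^14 m³ over 3.61×10^14 m² → Δh = 1.96 m.

≈ 1.96 m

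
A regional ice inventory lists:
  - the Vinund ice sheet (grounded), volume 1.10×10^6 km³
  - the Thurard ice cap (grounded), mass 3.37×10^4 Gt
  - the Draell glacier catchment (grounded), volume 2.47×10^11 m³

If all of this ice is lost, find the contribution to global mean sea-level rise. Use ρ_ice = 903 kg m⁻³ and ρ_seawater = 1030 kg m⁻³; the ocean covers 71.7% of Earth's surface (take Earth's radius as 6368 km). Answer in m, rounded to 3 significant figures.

≈ 2.73 m

Vinund: 1.10×10^6 km³ × (903/1030) = 9.644×10^5 km³ of water.
Thurard: 3.37×10^4 Gt = 3.370×10^16 kg; dividing by ρ_w = 1030 kg m⁻³ gives 3.272×10^13 m³ of water.
Draell: 2.47×10^11 m³ × (903/1030) = 2.165×10^11 m³ of water.
Total added water ≈ 9.973×10^14 m³ over 3.65×10^14 m² → Δh = 2.73 m.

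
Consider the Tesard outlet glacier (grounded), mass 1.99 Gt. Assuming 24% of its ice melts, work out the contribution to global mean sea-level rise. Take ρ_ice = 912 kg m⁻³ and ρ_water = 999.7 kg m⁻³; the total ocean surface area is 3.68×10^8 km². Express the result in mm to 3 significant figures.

≈ 1.30×10^-3 mm

Tesard: 0.24 × 1.99 Gt = 4.776×10^11 kg; dividing by ρ_w = 999.7 kg m⁻³ gives 4.777×10^8 m³ of water.
Spread over 3.68×10^14 m² of ocean, Δh = 4.777×10^8 / 3.68×10^14 = 1.30×10^-6 m = 1.30×10^-3 mm.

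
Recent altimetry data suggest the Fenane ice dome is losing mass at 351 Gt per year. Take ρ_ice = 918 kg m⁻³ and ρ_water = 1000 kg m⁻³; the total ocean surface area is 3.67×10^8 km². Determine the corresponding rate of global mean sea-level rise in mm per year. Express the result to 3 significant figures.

ρ_w = 1000 kg m⁻³. Annual water volume added = 351 Gt / ρ_w = 3.510×10^14 kg / 1000 kg m⁻³ = 3.510×10^11 m³.
Δh per year = 3.510×10^11 / 3.67×10^14 = 9.56×10^-4 m = 0.956 mm.

≈ 0.956 mm/yr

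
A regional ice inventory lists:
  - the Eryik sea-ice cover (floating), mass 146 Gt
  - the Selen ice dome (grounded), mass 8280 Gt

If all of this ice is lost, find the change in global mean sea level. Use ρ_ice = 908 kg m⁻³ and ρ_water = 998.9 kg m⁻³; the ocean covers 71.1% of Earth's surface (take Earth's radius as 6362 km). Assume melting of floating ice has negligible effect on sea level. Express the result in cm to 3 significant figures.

The Eryik sea-ice cover is floating and already displaces its own weight of water, so its melt adds essentially nothing to sea level.
Selen: 8280 Gt = 8.280×10^15 kg; dividing by ρ_w = 998.9 kg m⁻³ gives 8.289×10^12 m³ of water.
Total added water ≈ 8.289×10^12 m³ over 3.62×10^14 m² → Δh = 0.0229 m = 2.29 cm.

≈ 2.29 cm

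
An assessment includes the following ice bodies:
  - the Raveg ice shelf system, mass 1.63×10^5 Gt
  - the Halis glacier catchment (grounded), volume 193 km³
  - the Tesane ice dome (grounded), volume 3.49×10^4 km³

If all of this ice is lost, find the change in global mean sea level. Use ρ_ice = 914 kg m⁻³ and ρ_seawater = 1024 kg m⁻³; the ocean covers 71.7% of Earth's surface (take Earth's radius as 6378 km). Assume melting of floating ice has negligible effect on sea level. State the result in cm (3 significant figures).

The Raveg ice shelf system is floating and already displaces its own weight of water, so its melt adds essentially nothing to sea level.
Halis: 193 km³ × (914/1024) = 172.3 km³ of water.
Tesane: 3.49×10^4 km³ × (914/1024) = 3.115×10^4 km³ of water.
Total added water ≈ 3.132×10^13 m³ over 3.67×10^14 m² → Δh = 0.0855 m = 8.55 cm.

≈ 8.55 cm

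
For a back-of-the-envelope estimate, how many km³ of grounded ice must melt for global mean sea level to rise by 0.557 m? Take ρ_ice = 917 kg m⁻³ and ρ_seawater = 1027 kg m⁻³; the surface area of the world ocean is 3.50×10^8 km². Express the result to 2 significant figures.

Required water volume = Δh × A = 0.557 m × 3.50×10^14 m² = 1.950×10^14 m³ = 1.950×10^5 km³.
Ice volume = water volume × ρ_w/ρ_ice = 1.950×10^5 × 1027/917 = 2.2×10^5 km³.

≈ 2.2×10^5 km³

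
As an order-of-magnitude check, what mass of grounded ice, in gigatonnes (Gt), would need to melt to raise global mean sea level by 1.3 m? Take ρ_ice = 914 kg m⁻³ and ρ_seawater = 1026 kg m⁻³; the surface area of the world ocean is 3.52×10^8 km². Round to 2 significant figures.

Required water volume = Δh × A = 1.3 m × 3.52×10^14 m² = 4.576×10^14 m³.
ρ_w = 1026 kg m⁻³, so the mass of water = 4.576×10^14 m³ × 1026 kg m⁻³ = 4.695×10^17 kg = 4.7×10^5 Gt (and the same mass of ice, by conservation).

≈ 4.7×10^5 Gt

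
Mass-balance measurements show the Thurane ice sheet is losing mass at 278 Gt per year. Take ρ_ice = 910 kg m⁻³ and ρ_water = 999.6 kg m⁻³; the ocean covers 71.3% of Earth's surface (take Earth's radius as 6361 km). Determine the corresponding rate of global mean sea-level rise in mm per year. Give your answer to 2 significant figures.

ρ_w = 999.6 kg m⁻³. Annual water volume added = 278 Gt / ρ_w = 2.780×10^14 kg / 999.6 kg m⁻³ = 2.781×10^11 m³.
Δh per year = 2.781×10^11 / 3.63×10^14 = 7.67×10^-4 m = 0.77 mm.

≈ 0.77 mm/yr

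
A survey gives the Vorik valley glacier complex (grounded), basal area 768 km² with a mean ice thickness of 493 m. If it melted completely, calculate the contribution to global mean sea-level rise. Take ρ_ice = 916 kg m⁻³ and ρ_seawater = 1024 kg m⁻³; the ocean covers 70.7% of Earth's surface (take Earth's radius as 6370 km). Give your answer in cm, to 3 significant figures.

Vorik: ice volume = 768 km² × 493 m = 378.6 km³; 378.6 × (916/1024) = 338.7 km³ of water.
Spread over 3.61×10^14 m² of ocean, Δh = 3.387×10^11 / 3.61×10^14 = 9.39×10^-4 m = 0.0939 cm.

≈ 0.0939 cm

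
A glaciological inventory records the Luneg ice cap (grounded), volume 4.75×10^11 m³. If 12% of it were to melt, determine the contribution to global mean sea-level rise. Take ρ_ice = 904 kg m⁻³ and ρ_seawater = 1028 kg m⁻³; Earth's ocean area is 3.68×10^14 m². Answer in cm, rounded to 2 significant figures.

Luneg: 0.12 × 4.75×10^11 m³ × (904/1028) = 5.012×10^10 m³ of water.
Spread over 3.68×10^14 m² of ocean, Δh = 5.012×10^10 / 3.68×10^14 = 1.36×10^-4 m = 0.014 cm.

≈ 0.014 cm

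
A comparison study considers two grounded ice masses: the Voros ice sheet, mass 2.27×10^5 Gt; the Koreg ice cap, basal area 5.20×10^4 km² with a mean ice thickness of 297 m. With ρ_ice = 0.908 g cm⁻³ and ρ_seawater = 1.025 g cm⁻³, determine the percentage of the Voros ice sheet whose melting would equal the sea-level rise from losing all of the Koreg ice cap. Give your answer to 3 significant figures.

Equal sea-level rise means equal mass of meltwater, i.e. equal mass of ice lost.
Ice mass of Koreg: 1.402×10^16 kg; ice mass of Voros: 2.270×10^17 kg.
Fraction required = 1.402×10^16 / 2.270×10^17 = 0.0618 → 6.18 %.

≈ 6.18 %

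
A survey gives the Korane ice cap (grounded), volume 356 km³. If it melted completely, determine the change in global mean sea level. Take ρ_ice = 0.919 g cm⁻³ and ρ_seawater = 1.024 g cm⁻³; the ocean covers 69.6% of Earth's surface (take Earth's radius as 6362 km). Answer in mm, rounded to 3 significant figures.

Korane: 356 km³ × (919/1024) = 319.5 km³ of water.
Spread over 3.54×10^14 m² of ocean, Δh = 3.195×10^11 / 3.54×10^14 = 9.03×10^-4 m = 0.903 mm.

≈ 0.903 mm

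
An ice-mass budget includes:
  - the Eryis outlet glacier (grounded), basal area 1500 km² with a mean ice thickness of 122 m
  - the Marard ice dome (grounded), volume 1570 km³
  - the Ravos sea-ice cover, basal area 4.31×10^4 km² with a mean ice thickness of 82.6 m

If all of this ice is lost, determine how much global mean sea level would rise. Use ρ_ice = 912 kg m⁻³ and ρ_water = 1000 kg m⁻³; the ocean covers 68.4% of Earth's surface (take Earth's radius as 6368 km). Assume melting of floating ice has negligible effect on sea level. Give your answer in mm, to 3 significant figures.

≈ 4.59 mm

Eryis: ice volume = 1500 km² × 122 m = 183.0 km³; 183.0 × (912/1000) = 166.9 km³ of water.
Marard: 1570 km³ × (912/1000) = 1432 km³ of water.
The Ravos sea-ice cover is floating and already displaces its own weight of water, so its melt adds essentially nothing to sea level.
Total added water ≈ 1.599×10^12 m³ over 3.49×10^14 m² → Δh = 4.59×10^-3 m = 4.59 mm.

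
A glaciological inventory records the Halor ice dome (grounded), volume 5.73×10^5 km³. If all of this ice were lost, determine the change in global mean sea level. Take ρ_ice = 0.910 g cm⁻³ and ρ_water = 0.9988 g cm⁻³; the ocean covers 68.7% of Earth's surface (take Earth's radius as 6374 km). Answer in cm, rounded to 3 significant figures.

≈ 149 cm

Halor: 5.73×10^5 km³ × (910/998.8) = 5.221×10^5 km³ of water.
Spread over 3.51×10^14 m² of ocean, Δh = 5.221×10^14 / 3.51×10^14 = 1.49 m = 149 cm.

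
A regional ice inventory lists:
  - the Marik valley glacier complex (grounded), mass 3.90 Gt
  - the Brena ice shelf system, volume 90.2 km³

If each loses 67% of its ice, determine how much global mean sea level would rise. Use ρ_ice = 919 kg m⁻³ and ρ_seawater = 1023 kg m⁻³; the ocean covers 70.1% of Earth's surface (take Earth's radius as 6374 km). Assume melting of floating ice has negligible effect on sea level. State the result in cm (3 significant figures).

Marik: 0.67 × 3.90 Gt = 2.613×10^12 kg; dividing by ρ_w = 1023 kg m⁻³ gives 2.554×10^9 m³ of water.
The Brena ice shelf system is floating and already displaces its own weight of water, so its melt adds essentially nothing to sea level.
Total added water ≈ 2.554×10^9 m³ over 3.58×10^14 m² → Δh = 7.14×10^-6 m = 7.14×10^-4 cm.

≈ 7.14×10^-4 cm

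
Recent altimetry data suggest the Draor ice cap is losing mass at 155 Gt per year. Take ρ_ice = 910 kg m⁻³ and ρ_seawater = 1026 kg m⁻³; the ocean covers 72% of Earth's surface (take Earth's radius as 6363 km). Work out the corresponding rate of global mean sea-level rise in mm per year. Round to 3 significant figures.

≈ 0.412 mm/yr

ρ_w = 1026 kg m⁻³. Annual water volume added = 155 Gt / ρ_w = 1.550×10^14 kg / 1026 kg m⁻³ = 1.511×10^11 m³.
Δh per year = 1.511×10^11 / 3.66×10^14 = 4.12×10^-4 m = 0.412 mm.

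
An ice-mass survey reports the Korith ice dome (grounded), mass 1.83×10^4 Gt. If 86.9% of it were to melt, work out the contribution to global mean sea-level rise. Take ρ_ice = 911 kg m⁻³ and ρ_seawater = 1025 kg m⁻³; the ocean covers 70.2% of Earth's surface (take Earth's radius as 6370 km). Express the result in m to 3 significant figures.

≈ 0.0433 m

Korith: 0.869 × 1.83×10^4 Gt = 1.590×10^16 kg; dividing by ρ_w = 1025 kg m⁻³ gives 1.551×10^13 m³ of water.
Spread over 3.58×10^14 m² of ocean, Δh = 1.551×10^13 / 3.58×10^14 = 0.0433 m.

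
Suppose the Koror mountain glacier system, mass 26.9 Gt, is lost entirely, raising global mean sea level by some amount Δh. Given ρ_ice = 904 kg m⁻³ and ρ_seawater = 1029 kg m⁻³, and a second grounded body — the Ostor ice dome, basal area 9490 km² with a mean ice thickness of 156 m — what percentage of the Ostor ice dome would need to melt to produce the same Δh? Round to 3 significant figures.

≈ 2.01 %

Equal sea-level rise means equal mass of meltwater, i.e. equal mass of ice lost.
Ice mass of Koror: 2.690×10^13 kg; ice mass of Ostor: 1.338×10^15 kg.
Fraction required = 2.690×10^13 / 1.338×10^15 = 0.0201 → 2.01 %.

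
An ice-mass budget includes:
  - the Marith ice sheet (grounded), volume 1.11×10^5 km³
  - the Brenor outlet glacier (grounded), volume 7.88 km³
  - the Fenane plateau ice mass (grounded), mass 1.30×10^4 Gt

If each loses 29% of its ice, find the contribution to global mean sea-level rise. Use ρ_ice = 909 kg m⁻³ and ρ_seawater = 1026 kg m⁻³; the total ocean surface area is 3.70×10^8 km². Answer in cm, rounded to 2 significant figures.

Marith: 0.29 × 1.11×10^5 km³ × (909/1026) = 2.852×10^4 km³ of water.
Brenor: 0.29 × 7.88 km³ × (909/1026) = 2.025 km³ of water.
Fenane: 0.29 × 1.30×10^4 Gt = 3.770×10^15 kg; dividing by ρ_w = 1026 kg m⁻³ gives 3.674×10^12 m³ of water.
Total added water ≈ 3.220×10^13 m³ over 3.70×10^14 m² → Δh = 0.0870 m = 8.7 cm.

≈ 8.7 cm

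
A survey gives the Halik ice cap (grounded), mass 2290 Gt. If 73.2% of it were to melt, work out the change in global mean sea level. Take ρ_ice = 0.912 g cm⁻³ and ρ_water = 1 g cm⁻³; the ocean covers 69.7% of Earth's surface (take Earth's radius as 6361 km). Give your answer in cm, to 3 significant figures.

≈ 0.473 cm

Halik: 0.732 × 2290 Gt = 1.676×10^15 kg; dividing by ρ_w = 1 g cm⁻³ = 1000 kg m⁻³ gives 1.676×10^12 m³ of water.
Spread over 3.54×10^14 m² of ocean, Δh = 1.676×10^12 / 3.54×10^14 = 4.73×10^-3 m = 0.473 cm.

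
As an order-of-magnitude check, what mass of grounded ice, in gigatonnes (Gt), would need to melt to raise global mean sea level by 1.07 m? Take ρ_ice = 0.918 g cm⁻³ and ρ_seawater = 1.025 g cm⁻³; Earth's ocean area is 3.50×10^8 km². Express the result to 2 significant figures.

≈ 3.8×10^5 Gt

Required water volume = Δh × A = 1.07 m × 3.50×10^14 m² = 3.745×10^14 m³.
ρ_w = 1.025 g cm⁻³ = 1025 kg m⁻³, so the mass of water = 3.745×10^14 m³ × 1025 kg m⁻³ = 3.839×10^17 kg = 3.8×10^5 Gt (and the same mass of ice, by conservation).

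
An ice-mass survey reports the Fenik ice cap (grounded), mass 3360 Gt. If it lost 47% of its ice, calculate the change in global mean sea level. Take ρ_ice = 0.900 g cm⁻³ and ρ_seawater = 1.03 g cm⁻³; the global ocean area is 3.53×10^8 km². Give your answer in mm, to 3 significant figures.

Fenik: 0.47 × 3360 Gt = 1.579×10^15 kg; dividing by ρ_w = 1.03 g cm⁻³ = 1030 kg m⁻³ gives 1.533×10^12 m³ of water.
Spread over 3.53×10^14 m² of ocean, Δh = 1.533×10^12 / 3.53×10^14 = 4.34×10^-3 m = 4.34 mm.

≈ 4.34 mm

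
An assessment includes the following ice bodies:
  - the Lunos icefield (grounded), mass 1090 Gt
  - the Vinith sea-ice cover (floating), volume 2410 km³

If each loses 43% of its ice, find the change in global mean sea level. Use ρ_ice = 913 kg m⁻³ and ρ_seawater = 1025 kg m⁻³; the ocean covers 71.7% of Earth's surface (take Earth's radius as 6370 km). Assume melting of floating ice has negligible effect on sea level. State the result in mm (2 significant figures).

≈ 1.3 mm

Lunos: 0.43 × 1090 Gt = 4.687×10^14 kg; dividing by ρ_w = 1025 kg m⁻³ gives 4.573×10^11 m³ of water.
The Vinith sea-ice cover is floating and already displaces its own weight of water, so its melt adds essentially nothing to sea level.
Total added water ≈ 4.573×10^11 m³ over 3.66×10^14 m² → Δh = 1.25×10^-3 m = 1.3 mm.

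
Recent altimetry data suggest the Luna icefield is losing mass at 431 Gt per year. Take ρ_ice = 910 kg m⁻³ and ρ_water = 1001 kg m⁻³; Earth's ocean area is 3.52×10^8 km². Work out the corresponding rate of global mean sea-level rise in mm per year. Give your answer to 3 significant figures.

≈ 1.22 mm/yr

ρ_w = 1001 kg m⁻³. Annual water volume added = 431 Gt / ρ_w = 4.310×10^14 kg / 1001 kg m⁻³ = 4.306×10^11 m³.
Δh per year = 4.306×10^11 / 3.52×10^14 = 1.22×10^-3 m = 1.22 mm.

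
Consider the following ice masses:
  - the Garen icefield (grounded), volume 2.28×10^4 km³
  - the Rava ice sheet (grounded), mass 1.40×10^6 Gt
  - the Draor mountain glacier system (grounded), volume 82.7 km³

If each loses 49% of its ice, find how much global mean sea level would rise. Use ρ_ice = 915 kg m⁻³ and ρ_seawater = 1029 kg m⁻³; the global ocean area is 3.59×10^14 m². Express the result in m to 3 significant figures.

≈ 1.88 m

Garen: 0.49 × 2.28×10^4 km³ × (915/1029) = 9934 km³ of water.
Rava: 0.49 × 1.40×10^6 Gt = 6.860×10^17 kg; dividing by ρ_w = 1029 kg m⁻³ gives 6.667×10^14 m³ of water.
Draor: 0.49 × 82.7 km³ × (915/1029) = 36.03 km³ of water.
Total added water ≈ 6.766×10^14 m³ over 3.59×10^14 m² → Δh = 1.88 m.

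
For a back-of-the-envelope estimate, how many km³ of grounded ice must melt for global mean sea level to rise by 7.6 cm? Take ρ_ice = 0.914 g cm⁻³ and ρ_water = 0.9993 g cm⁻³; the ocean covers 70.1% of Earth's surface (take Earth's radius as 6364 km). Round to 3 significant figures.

Required water volume = Δh × A = 0.076 m × 3.57×10^14 m² = 2.711×10^13 m³ = 2.711×10^4 km³.
Ice volume = water volume × ρ_w/ρ_ice = 2.711×10^4 × 999.3/914 = 2.96×10^4 km³.

≈ 2.96×10^4 km³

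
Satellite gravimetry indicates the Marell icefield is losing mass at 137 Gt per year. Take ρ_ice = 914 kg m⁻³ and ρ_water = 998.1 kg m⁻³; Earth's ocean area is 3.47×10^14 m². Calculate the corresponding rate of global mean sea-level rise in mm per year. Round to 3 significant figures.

ρ_w = 998.1 kg m⁻³. Annual water volume added = 137 Gt / ρ_w = 1.370×10^14 kg / 998.1 kg m⁻³ = 1.373×10^11 m³.
Δh per year = 1.373×10^11 / 3.47×10^14 = 3.96×10^-4 m = 0.396 mm.

≈ 0.396 mm/yr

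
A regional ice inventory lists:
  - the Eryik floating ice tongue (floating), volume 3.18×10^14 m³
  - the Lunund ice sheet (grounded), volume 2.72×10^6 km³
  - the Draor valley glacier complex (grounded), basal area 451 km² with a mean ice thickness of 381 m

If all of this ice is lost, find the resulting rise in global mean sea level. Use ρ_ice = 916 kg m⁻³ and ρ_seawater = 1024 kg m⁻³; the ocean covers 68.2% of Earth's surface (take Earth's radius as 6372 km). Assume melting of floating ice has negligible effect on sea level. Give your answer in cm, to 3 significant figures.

The Eryik floating ice tongue is floating and already displaces its own weight of water, so its melt adds essentially nothing to sea level.
Lunund: 2.72×10^6 km³ × (916/1024) = 2.433×10^6 km³ of water.
Draor: ice volume = 451 km² × 381 m = 171.8 km³; 171.8 × (916/1024) = 153.7 km³ of water.
Total added water ≈ 2.433×10^15 m³ over 3.48×10^14 m² → Δh = 6.99 m = 699 cm.

≈ 699 cm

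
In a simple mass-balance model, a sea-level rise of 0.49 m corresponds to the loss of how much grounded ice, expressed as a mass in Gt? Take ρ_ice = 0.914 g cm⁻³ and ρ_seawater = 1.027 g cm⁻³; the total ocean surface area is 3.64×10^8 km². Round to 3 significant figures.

Required water volume = Δh × A = 0.49 m × 3.64×10^14 m² = 1.784×10^14 m³.
ρ_w = 1.027 g cm⁻³ = 1027 kg m⁻³, so the mass of water = 1.784×10^14 m³ × 1027 kg m⁻³ = 1.832×10^17 kg = 1.83×10^5 Gt (and the same mass of ice, by conservation).

≈ 1.83×10^5 Gt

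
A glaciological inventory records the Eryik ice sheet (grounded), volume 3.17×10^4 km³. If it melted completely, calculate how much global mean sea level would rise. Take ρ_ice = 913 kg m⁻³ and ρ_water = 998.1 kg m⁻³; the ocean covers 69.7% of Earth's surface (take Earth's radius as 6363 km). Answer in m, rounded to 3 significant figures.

≈ 0.0818 m

Eryik: 3.17×10^4 km³ × (913/998.1) = 2.900×10^4 km³ of water.
Spread over 3.55×10^14 m² of ocean, Δh = 2.900×10^13 / 3.55×10^14 = 0.0818 m.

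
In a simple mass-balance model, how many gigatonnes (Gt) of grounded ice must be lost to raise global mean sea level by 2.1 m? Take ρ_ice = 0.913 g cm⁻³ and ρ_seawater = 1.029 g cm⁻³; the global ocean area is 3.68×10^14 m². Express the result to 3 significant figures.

Required water volume = Δh × A = 2.1 m × 3.68×10^14 m² = 7.728×10^14 m³.
ρ_w = 1.029 g cm⁻³ = 1029 kg m⁻³, so the mass of water = 7.728×10^14 m³ × 1029 kg m⁻³ = 7.952×10^17 kg = 7.95×10^5 Gt (and the same mass of ice, by conservation).

≈ 7.95×10^5 Gt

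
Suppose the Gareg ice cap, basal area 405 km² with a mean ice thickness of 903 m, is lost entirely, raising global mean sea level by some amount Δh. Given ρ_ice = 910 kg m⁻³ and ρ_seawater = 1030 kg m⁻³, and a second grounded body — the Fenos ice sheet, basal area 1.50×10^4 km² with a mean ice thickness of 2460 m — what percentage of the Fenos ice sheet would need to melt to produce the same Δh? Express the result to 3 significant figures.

≈ 0.991 %

Equal sea-level rise means equal mass of meltwater, i.e. equal mass of ice lost.
Ice mass of Gareg: 3.328×10^14 kg; ice mass of Fenos: 3.358×10^16 kg.
Fraction required = 3.328×10^14 / 3.358×10^16 = 9.91×10^-3 → 0.991 %.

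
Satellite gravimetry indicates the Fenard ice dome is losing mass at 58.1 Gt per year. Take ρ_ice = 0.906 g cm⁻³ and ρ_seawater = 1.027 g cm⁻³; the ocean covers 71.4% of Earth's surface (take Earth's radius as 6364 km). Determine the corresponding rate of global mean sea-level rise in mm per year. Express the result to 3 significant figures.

≈ 0.156 mm/yr

ρ_w = 1.027 g cm⁻³ = 1027 kg m⁻³. Annual water volume added = 58.1 Gt / ρ_w = 5.810×10^13 kg / 1027 kg m⁻³ = 5.657×10^10 m³.
Δh per year = 5.657×10^10 / 3.63×10^14 = 1.56×10^-4 m = 0.156 mm.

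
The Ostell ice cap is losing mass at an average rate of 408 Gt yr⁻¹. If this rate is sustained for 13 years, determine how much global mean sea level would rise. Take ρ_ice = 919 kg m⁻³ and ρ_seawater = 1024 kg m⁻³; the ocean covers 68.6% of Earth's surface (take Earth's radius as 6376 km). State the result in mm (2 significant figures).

Total mass lost = 408 Gt/yr × 13 yr = 5304 Gt = 5.304×10^15 kg.
ρ_w = 1024 kg m⁻³, so water volume = 5.304×10^15 / 1024 = 5.180×10^12 m³.
Δh = 5.180×10^12 / 3.50×10^14 = 0.0148 m = 15 mm.

≈ 15 mm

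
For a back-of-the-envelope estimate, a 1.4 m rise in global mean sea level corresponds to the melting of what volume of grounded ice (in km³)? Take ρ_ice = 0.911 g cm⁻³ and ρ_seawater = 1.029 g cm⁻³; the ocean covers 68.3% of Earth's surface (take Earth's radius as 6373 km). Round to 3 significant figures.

Required water volume = Δh × A = 1.4 m × 3.49×10^14 m² = 4.880×10^14 m³ = 4.880×10^5 km³.
Ice volume = water volume × ρ_w/ρ_ice = 4.880×10^5 × 1029/911 = 5.51×10^5 km³.

≈ 5.51×10^5 km³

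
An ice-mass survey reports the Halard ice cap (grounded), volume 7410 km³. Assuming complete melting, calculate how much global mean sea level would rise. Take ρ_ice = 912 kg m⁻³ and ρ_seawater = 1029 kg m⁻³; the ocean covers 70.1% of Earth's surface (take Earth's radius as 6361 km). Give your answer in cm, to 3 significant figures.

≈ 1.84 cm

Halard: 7410 km³ × (912/1029) = 6567 km³ of water.
Spread over 3.56×10^14 m² of ocean, Δh = 6.567×10^12 / 3.56×10^14 = 0.0184 m = 1.84 cm.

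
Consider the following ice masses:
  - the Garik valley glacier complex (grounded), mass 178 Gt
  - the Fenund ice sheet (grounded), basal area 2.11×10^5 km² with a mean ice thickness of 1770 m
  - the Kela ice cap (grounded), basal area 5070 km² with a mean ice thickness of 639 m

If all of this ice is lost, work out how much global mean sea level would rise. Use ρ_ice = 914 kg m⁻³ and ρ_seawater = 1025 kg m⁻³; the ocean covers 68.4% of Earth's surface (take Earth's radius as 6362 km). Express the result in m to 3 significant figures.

≈ 0.966 m

Garik: 178 Gt = 1.780×10^14 kg; dividing by ρ_w = 1025 kg m⁻³ gives 1.737×10^11 m³ of water.
Fenund: ice volume = 2.11×10^5 km² × 1770 m = 3.735×10^5 km³; 3.735×10^5 × (914/1025) = 3.330×10^5 km³ of water.
Kela: ice volume = 5070 km² × 639 m = 3240 km³; 3240 × (914/1025) = 2889 km³ of water.
Total added water ≈ 3.361×10^14 m³ over 3.48×10^14 m² → Δh = 0.966 m.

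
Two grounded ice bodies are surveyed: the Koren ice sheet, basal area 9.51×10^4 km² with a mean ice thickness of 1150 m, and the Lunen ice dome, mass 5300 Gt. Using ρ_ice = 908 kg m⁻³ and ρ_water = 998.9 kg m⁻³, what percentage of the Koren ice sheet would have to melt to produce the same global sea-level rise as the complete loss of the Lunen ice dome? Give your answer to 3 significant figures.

≈ 5.34 %

Equal sea-level rise means equal mass of meltwater, i.e. equal mass of ice lost.
Ice mass of Lunen: 5.300×10^15 kg; ice mass of Koren: 9.930×10^16 kg.
Fraction required = 5.300×10^15 / 9.930×10^16 = 0.0534 → 5.34 %.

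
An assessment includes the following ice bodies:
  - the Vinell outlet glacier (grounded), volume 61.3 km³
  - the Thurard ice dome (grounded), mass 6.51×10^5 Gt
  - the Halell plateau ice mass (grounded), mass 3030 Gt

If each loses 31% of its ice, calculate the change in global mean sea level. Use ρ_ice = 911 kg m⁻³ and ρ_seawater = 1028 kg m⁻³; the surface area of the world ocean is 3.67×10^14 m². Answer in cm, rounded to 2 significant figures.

Vinell: 0.31 × 61.3 km³ × (911/1028) = 16.84 km³ of water.
Thurard: 0.31 × 6.51×10^5 Gt = 2.018×10^17 kg; dividing by ρ_w = 1028 kg m⁻³ gives 1.963×10^14 m³ of water.
Halell: 0.31 × 3030 Gt = 9.393×10^14 kg; dividing by ρ_w = 1028 kg m⁻³ gives 9.137×10^11 m³ of water.
Total added water ≈ 1.972×10^14 m³ over 3.67×10^14 m² → Δh = 0.537 m = 54 cm.

≈ 54 cm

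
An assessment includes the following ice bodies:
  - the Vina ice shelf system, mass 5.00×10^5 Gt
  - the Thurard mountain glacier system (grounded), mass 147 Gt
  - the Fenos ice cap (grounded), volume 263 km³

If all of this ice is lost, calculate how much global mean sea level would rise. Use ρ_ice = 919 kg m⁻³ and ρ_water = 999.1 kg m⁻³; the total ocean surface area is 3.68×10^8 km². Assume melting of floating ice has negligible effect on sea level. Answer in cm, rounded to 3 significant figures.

≈ 0.106 cm

The Vina ice shelf system is floating and already displaces its own weight of water, so its melt adds essentially nothing to sea level.
Thurard: 147 Gt = 1.470×10^14 kg; dividing by ρ_w = 999.1 kg m⁻³ gives 1.471×10^11 m³ of water.
Fenos: 263 km³ × (919/999.1) = 241.9 km³ of water.
Total added water ≈ 3.890×10^11 m³ over 3.68×10^14 m² → Δh = 1.06×10^-3 m = 0.106 cm.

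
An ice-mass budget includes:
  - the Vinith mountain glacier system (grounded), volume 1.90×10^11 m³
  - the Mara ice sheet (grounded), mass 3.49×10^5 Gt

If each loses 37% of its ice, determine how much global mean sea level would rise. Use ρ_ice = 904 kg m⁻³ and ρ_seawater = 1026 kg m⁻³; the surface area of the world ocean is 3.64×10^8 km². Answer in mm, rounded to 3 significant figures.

Vinith: 0.37 × 1.90×10^11 m³ × (904/1026) = 6.194×10^10 m³ of water.
Mara: 0.37 × 3.49×10^5 Gt = 1.291×10^17 kg; dividing by ρ_w = 1026 kg m⁻³ gives 1.259×10^14 m³ of water.
Total added water ≈ 1.259×10^14 m³ over 3.64×10^14 m² → Δh = 0.346 m = 346 mm.

≈ 346 mm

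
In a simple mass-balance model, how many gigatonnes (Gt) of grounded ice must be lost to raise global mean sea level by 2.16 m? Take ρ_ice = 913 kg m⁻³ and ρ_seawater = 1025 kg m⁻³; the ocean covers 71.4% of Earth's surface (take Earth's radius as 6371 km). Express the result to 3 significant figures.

≈ 8.06×10^5 Gt

Required water volume = Δh × A = 2.16 m × 3.64×10^14 m² = 7.866×10^14 m³.
ρ_w = 1025 kg m⁻³, so the mass of water = 7.866×10^14 m³ × 1025 kg m⁻³ = 8.063×10^17 kg = 8.06×10^5 Gt (and the same mass of ice, by conservation).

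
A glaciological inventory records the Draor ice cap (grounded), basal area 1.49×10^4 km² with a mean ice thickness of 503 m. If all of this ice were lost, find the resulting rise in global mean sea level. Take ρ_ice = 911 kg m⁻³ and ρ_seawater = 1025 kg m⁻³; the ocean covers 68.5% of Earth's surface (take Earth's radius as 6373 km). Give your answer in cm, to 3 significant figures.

Draor: ice volume = 1.49×10^4 km² × 503 m = 7495 km³; 7495 × (911/1025) = 6661 km³ of water.
Spread over 3.50×10^14 m² of ocean, Δh = 6.661×10^12 / 3.50×10^14 = 0.0191 m = 1.91 cm.

≈ 1.91 cm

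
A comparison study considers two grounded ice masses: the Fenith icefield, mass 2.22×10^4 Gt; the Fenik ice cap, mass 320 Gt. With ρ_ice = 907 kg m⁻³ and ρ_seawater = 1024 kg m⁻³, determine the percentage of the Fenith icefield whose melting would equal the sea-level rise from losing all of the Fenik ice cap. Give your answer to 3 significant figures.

Equal sea-level rise means equal mass of meltwater, i.e. equal mass of ice lost.
Ice mass of Fenik: 3.200×10^14 kg; ice mass of Fenith: 2.220×10^16 kg.
Fraction required = 3.200×10^14 / 2.220×10^16 = 0.0144 → 1.44 %.

≈ 1.44 %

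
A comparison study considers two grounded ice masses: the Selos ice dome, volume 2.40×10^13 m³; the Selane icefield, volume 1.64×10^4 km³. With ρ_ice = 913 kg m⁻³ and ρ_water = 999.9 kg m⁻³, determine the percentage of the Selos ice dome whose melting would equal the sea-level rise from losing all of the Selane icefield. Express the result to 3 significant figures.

Equal sea-level rise means equal mass of meltwater, i.e. equal mass of ice lost.
Ice mass of Selane: 1.497×10^16 kg; ice mass of Selos: 2.191×10^16 kg.
Fraction required = 1.497×10^16 / 2.191×10^16 = 0.683 → 68.3 %.

≈ 68.3 %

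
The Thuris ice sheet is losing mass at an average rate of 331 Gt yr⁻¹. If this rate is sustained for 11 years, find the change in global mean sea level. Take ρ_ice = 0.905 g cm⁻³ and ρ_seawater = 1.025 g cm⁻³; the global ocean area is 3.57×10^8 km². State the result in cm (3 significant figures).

≈ 0.995 cm

Total mass lost = 331 Gt/yr × 11 yr = 3641 Gt = 3.641×10^15 kg.
ρ_w = 1.025 g cm⁻³ = 1025 kg m⁻³, so water volume = 3.641×10^15 / 1025 = 3.552×10^12 m³.
Δh = 3.552×10^12 / 3.57×10^14 = 9.95×10^-3 m = 0.995 cm.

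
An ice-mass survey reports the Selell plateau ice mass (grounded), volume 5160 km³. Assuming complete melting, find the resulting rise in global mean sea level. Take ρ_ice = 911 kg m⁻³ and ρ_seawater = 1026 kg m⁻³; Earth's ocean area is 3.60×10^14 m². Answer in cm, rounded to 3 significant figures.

≈ 1.27 cm

Selell: 5160 km³ × (911/1026) = 4582 km³ of water.
Spread over 3.60×10^14 m² of ocean, Δh = 4.582×10^12 / 3.60×10^14 = 0.0127 m = 1.27 cm.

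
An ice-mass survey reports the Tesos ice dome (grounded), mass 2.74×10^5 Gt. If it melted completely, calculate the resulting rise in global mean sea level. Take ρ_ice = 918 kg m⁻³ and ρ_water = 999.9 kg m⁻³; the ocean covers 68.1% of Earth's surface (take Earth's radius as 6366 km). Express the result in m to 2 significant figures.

Tesos: 2.74×10^5 Gt = 2.740×10^17 kg; dividing by ρ_w = 999.9 kg m⁻³ gives 2.740×10^14 m³ of water.
Spread over 3.47×10^14 m² of ocean, Δh = 2.740×10^14 / 3.47×10^14 = 0.790 m.

≈ 0.79 m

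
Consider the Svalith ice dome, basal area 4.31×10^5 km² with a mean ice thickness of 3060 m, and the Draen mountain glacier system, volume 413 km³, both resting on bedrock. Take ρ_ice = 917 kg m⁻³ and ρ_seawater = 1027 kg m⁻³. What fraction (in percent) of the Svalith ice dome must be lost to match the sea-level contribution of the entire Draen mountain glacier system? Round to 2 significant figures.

≈ 0.031 %

Equal sea-level rise means equal mass of meltwater, i.e. equal mass of ice lost.
Ice mass of Draen: 3.787×10^14 kg; ice mass of Svalith: 1.209×10^18 kg.
Fraction required = 3.787×10^14 / 1.209×10^18 = 3.13×10^-4 → 0.031 %.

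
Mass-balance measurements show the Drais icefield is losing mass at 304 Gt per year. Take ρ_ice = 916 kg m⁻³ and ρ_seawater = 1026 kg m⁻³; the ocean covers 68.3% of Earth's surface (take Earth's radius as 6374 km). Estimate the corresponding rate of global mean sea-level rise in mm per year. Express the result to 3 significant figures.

ρ_w = 1026 kg m⁻³. Annual water volume added = 304 Gt / ρ_w = 3.040×10^14 kg / 1026 kg m⁻³ = 2.963×10^11 m³.
Δh per year = 2.963×10^11 / 3.49×10^14 = 8.50×10^-4 m = 0.850 mm.

≈ 0.850 mm/yr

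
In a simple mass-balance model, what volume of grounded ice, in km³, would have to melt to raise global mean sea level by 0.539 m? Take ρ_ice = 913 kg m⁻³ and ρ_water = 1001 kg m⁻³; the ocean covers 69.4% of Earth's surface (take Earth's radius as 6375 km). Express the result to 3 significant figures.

≈ 2.09×10^5 km³

Required water volume = Δh × A = 0.539 m × 3.54×10^14 m² = 1.910×10^14 m³ = 1.910×10^5 km³.
Ice volume = water volume × ρ_w/ρ_ice = 1.910×10^5 × 1001/913 = 2.09×10^5 km³.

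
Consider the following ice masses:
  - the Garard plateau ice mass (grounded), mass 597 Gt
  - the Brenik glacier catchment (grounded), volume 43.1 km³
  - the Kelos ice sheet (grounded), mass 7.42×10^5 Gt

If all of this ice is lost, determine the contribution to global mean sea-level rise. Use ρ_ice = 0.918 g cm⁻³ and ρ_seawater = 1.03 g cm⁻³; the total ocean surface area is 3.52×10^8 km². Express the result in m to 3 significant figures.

Garard: 597 Gt = 5.970×10^14 kg; dividing by ρ_w = 1.03 g cm⁻³ = 1030 kg m⁻³ gives 5.796×10^11 m³ of water.
Brenik: 43.1 km³ × (918/1030) = 38.41 km³ of water.
Kelos: 7.42×10^5 Gt = 7.420×10^17 kg; dividing by ρ_w = 1030 kg m⁻³ gives 7.204×10^14 m³ of water.
Total added water ≈ 7.210×10^14 m³ over 3.52×10^14 m² → Δh = 2.05 m.

≈ 2.05 m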